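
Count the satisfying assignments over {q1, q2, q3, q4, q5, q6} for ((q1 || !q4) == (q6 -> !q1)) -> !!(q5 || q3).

56

Initial set: {(((q1 || !q4) == (q6 -> !q1)) -> !!(q5 || q3))}.
(((q1 || !q4) == (q6 -> !q1)) -> !!(q5 || q3)): β-rule — branch into !((q1 || !q4) == (q6 -> !q1))  //  !!(q5 || q3).
  branch 1 (add !((q1 || !q4) == (q6 -> !q1))):
    !((q1 || !q4) == (q6 -> !q1)): β-rule — branch into (q1 || !q4), !(q6 -> !q1)  //  !(q1 || !q4), (q6 -> !q1).
      branch 1.1 (add (q1 || !q4), !(q6 -> !q1)):
        !(q6 -> !q1): α-rule — add q6, !!q1.
        (q1 || !q4): β-rule — branch into q1  //  !q4.
          branch 1.1.1 (add q1):
            ○ open, literals {q1=T, q6=T}.
          branch 1.1.2 (add !q4):
            ○ open, literals {q1=T, q4=F, q6=T}.
      branch 1.2 (add !(q1 || !q4), (q6 -> !q1)):
        !(q1 || !q4): α-rule — add !q1, !!q4.
        (q6 -> !q1): β-rule — branch into !q6  //  !q1.
          branch 1.2.1 (add !q6):
            ○ open, literals {q1=F, q4=T, q6=F}.
          branch 1.2.2 (add !q1):
            ○ open, literals {q1=F, q4=T}.
  branch 2 (add !!(q5 || q3)):
    !!(q5 || q3): drop double negation, giving (q5 || q3).
    (q5 || q3): β-rule — branch into q5  //  q3.
      branch 2.1 (add q5):
        ○ open, literals {q5=T}.
      branch 2.2 (add q3):
        ○ open, literals {q3=T}.
0 branches closed, 6 open.
Each open branch fixes some atoms; the unmentioned ones are free. Counting distinct full assignments: branch {q1=T, q6=T} (q2, q3, q4, q5) contributes 16 new; branch {q1=T, q4=F, q6=T} (q2, q3, q5) contributes 0 new; branch {q1=F, q4=T, q6=F} (q2, q3, q5) contributes 8 new; branch {q1=F, q4=T} (q2, q3, q5, q6) contributes 8 new; branch {q5=T} (q1, q2, q3, q4, q6) contributes 16 new; branch {q3=T} (q1, q2, q4, q5, q6) contributes 8 new. Total: 56.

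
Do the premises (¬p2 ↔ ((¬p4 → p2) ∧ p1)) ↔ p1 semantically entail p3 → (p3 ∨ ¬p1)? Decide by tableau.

Yes

Initial set: {((¬p2 ↔ ((¬p4 → p2) ∧ p1)) ↔ p1); ¬(p3 → (p3 ∨ ¬p1))}.
¬(p3 → (p3 ∨ ¬p1)): α-rule — add p3, ¬(p3 ∨ ¬p1).
¬(p3 ∨ ¬p1): α-rule — add ¬p3, ¬¬p1.
× closes — contains both p3 and ¬p3.
All 1 branch closes.
Every branch closed, so the premises entail the conclusion.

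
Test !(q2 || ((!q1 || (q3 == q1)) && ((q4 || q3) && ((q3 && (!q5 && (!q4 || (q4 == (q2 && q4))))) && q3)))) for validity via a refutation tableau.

Assume the negation and expand:
Initial set: {!!(q2 || ((!q1 || (q3 == q1)) && ((q4 || q3) && ((q3 && (!q5 && (!q4 || (q4 == (q2 && q4))))) && q3))))}.
!!(q2 || ((!q1 || (q3 == q1)) && ((q4 || q3) && ((q3 && (!q5 && (!q4 || (q4 == (q2 && q4))))) && q3)))): β-rule — branch into q2  //  ((!q1 || (q3 == q1)) && ((q4 || q3) && ((q3 && (!q5 && (!q4 || (q4 == (q2 && q4))))) && q3))).
  branch 1 (add q2):
    ○ open, literals {q2=T}.
  branch 2 (add ((!q1 || (q3 == q1)) && ((q4 || q3) && ((q3 && (!q5 && (!q4 || (q4 == (q2 && q4))))) && q3)))):
    ((!q1 || (q3 == q1)) && ((q4 || q3) && ((q3 && (!q5 && (!q4 || (q4 == (q2 && q4))))) && q3))): α-rule — add (!q1 || (q3 == q1)), ((q4 || q3) && ((q3 && (!q5 && (!q4 || (q4 == (q2 && q4))))) && q3)).
    ((q4 || q3) && ((q3 && (!q5 && (!q4 || (q4 == (q2 && q4))))) && q3)): α-rule — add (q4 || q3), ((q3 && (!q5 && (!q4 || (q4 == (q2 && q4))))) && q3).
    ((q3 && (!q5 && (!q4 || (q4 == (q2 && q4))))) && q3): α-rule — add (q3 && (!q5 && (!q4 || (q4 == (q2 && q4))))), q3.
    (q3 && (!q5 && (!q4 || (q4 == (q2 && q4))))): α-rule — add q3, (!q5 && (!q4 || (q4 == (q2 && q4)))).
    (!q5 && (!q4 || (q4 == (q2 && q4)))): α-rule — add !q5, (!q4 || (q4 == (q2 && q4))).
    (!q1 || (q3 == q1)): β-rule — branch into !q1  //  (q3 == q1).
      branch 2.1 (add !q1):
        (q4 || q3): β-rule — branch into q4  //  q3.
          branch 2.1.1 (add q4):
            (!q4 || (q4 == (q2 && q4))): β-rule — branch into !q4  //  (q4 == (q2 && q4)).
              branch 2.1.1.1 (add !q4):
                × closes — contains both q4 and !q4.
              branch 2.1.1.2 (add (q4 == (q2 && q4))):
                (q4 == (q2 && q4)): β-rule — branch into q4, (q2 && q4)  //  !q4, !(q2 && q4).
                  branch 2.1.1.2.1 (add q4, (q2 && q4)):
                    (q2 && q4): α-rule — add q2, q4.
                    ○ open, literals {q1=F, q2=T, q3=T, q4=T, q5=F}.
                  branch 2.1.1.2.2 (add !q4, !(q2 && q4)):
                    × closes — contains both q4 and !q4.
          branch 2.1.2 (add q3):
            (!q4 || (q4 == (q2 && q4))): β-rule — branch into !q4  //  (q4 == (q2 && q4)).
              branch 2.1.2.1 (add !q4):
                ○ open, literals {q1=F, q3=T, q4=F, q5=F}.
              branch 2.1.2.2 (add (q4 == (q2 && q4))):
                (q4 == (q2 && q4)): β-rule — branch into q4, (q2 && q4)  //  !q4, !(q2 && q4).
                  branch 2.1.2.2.1 (add q4, (q2 && q4)):
                    (q2 && q4): α-rule — add q2, q4.
                    ○ open, literals {q1=F, q2=T, q3=T, q4=T, q5=F}.
                  branch 2.1.2.2.2 (add !q4, !(q2 && q4)):
                    !(q2 && q4): β-rule — branch into !q2  //  !q4.
                      branch 2.1.2.2.2.1 (add !q2):
                        ○ open, literals {q1=F, q2=F, q3=T, q4=F, q5=F}.
                      branch 2.1.2.2.2.2 (add !q4):
                        ○ open, literals {q1=F, q3=T, q4=F, q5=F}.
      branch 2.2 (add (q3 == q1)):
        (q4 || q3): β-rule — branch into q4  //  q3.
          branch 2.2.1 (add q4):
            (!q4 || (q4 == (q2 && q4))): β-rule — branch into !q4  //  (q4 == (q2 && q4)).
              branch 2.2.1.1 (add !q4):
                × closes — contains both q4 and !q4.
              branch 2.2.1.2 (add (q4 == (q2 && q4))):
                (q3 == q1): β-rule — branch into q3, q1  //  !q3, !q1.
                  branch 2.2.1.2.1 (add q3, q1):
                    (q4 == (q2 && q4)): β-rule — branch into q4, (q2 && q4)  //  !q4, !(q2 && q4).
                      branch 2.2.1.2.1.1 (add q4, (q2 && q4)):
                        (q2 && q4): α-rule — add q2, q4.
                        ○ open, literals {q1=T, q2=T, q3=T, q4=T, q5=F}.
                      branch 2.2.1.2.1.2 (add !q4, !(q2 && q4)):
                        × closes — contains both q4 and !q4.
                  branch 2.2.1.2.2 (add !q3, !q1):
                    × closes — contains both q3 and !q3.
          branch 2.2.2 (add q3):
            (!q4 || (q4 == (q2 && q4))): β-rule — branch into !q4  //  (q4 == (q2 && q4)).
              branch 2.2.2.1 (add !q4):
                (q3 == q1): β-rule — branch into q3, q1  //  !q3, !q1.
                  branch 2.2.2.1.1 (add q3, q1):
                    ○ open, literals {q1=T, q3=T, q4=F, q5=F}.
                  branch 2.2.2.1.2 (add !q3, !q1):
                    × closes — contains both q3 and !q3.
              branch 2.2.2.2 (add (q4 == (q2 && q4))):
                (q3 == q1): β-rule — branch into q3, q1  //  !q3, !q1.
                  branch 2.2.2.2.1 (add q3, q1):
                    (q4 == (q2 && q4)): β-rule — branch into q4, (q2 && q4)  //  !q4, !(q2 && q4).
                      branch 2.2.2.2.1.1 (add q4, (q2 && q4)):
                        (q2 && q4): α-rule — add q2, q4.
                        ○ open, literals {q1=T, q2=T, q3=T, q4=T, q5=F}.
                      branch 2.2.2.2.1.2 (add !q4, !(q2 && q4)):
                        !(q2 && q4): β-rule — branch into !q2  //  !q4.
                          branch 2.2.2.2.1.2.1 (add !q2):
                            ○ open, literals {q1=T, q2=F, q3=T, q4=F, q5=F}.
                          branch 2.2.2.2.1.2.2 (add !q4):
                            ○ open, literals {q1=T, q3=T, q4=F, q5=F}.
                  branch 2.2.2.2.2 (add !q3, !q1):
                    × closes — contains both q3 and !q3.
7 branches closed, 11 open.
An open branch gives a countermodel: q2=T (unmentioned atoms arbitrary); under it the original formula is false.

Not valid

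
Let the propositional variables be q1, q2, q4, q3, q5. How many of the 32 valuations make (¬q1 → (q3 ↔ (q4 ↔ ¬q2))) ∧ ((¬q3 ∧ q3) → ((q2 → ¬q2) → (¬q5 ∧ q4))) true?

Initial set: {((¬q1 → (q3 ↔ (q4 ↔ ¬q2))) ∧ ((¬q3 ∧ q3) → ((q2 → ¬q2) → (¬q5 ∧ q4))))}.
((¬q1 → (q3 ↔ (q4 ↔ ¬q2))) ∧ ((¬q3 ∧ q3) → ((q2 → ¬q2) → (¬q5 ∧ q4)))): α-rule — add (¬q1 → (q3 ↔ (q4 ↔ ¬q2))), ((¬q3 ∧ q3) → ((q2 → ¬q2) → (¬q5 ∧ q4))).
(¬q1 → (q3 ↔ (q4 ↔ ¬q2))): β-rule — branch into ¬¬q1  //  (q3 ↔ (q4 ↔ ¬q2)).
  branch 1 (add ¬¬q1):
    ((¬q3 ∧ q3) → ((q2 → ¬q2) → (¬q5 ∧ q4))): β-rule — branch into ¬(¬q3 ∧ q3)  //  ((q2 → ¬q2) → (¬q5 ∧ q4)).
      branch 1.1 (add ¬(¬q3 ∧ q3)):
        ¬(¬q3 ∧ q3): β-rule — branch into ¬¬q3  //  ¬q3.
          branch 1.1.1 (add ¬¬q3):
            ○ open, literals {q1=1, q3=1}.
          branch 1.1.2 (add ¬q3):
            ○ open, literals {q1=1, q3=0}.
      branch 1.2 (add ((q2 → ¬q2) → (¬q5 ∧ q4))):
        ((q2 → ¬q2) → (¬q5 ∧ q4)): β-rule — branch into ¬(q2 → ¬q2)  //  (¬q5 ∧ q4).
          branch 1.2.1 (add ¬(q2 → ¬q2)):
            ¬(q2 → ¬q2): α-rule — add q2, ¬¬q2.
            ○ open, literals {q1=1, q2=1}.
          branch 1.2.2 (add (¬q5 ∧ q4)):
            (¬q5 ∧ q4): α-rule — add ¬q5, q4.
            ○ open, literals {q1=1, q4=1, q5=0}.
  branch 2 (add (q3 ↔ (q4 ↔ ¬q2))):
    ((¬q3 ∧ q3) → ((q2 → ¬q2) → (¬q5 ∧ q4))): β-rule — branch into ¬(¬q3 ∧ q3)  //  ((q2 → ¬q2) → (¬q5 ∧ q4)).
      branch 2.1 (add ¬(¬q3 ∧ q3)):
        (q3 ↔ (q4 ↔ ¬q2)): β-rule — branch into q3, (q4 ↔ ¬q2)  //  ¬q3, ¬(q4 ↔ ¬q2).
          branch 2.1.1 (add q3, (q4 ↔ ¬q2)):
            ¬(¬q3 ∧ q3): β-rule — branch into ¬¬q3  //  ¬q3.
              branch 2.1.1.1 (add ¬¬q3):
                (q4 ↔ ¬q2): β-rule — branch into q4, ¬q2  //  ¬q4, ¬¬q2.
                  branch 2.1.1.1.1 (add q4, ¬q2):
                    ○ open, literals {q2=0, q3=1, q4=1}.
                  branch 2.1.1.1.2 (add ¬q4, ¬¬q2):
                    ○ open, literals {q2=1, q3=1, q4=0}.
              branch 2.1.1.2 (add ¬q3):
                × closes — contains both q3 and ¬q3.
          branch 2.1.2 (add ¬q3, ¬(q4 ↔ ¬q2)):
            ¬(¬q3 ∧ q3): β-rule — branch into ¬¬q3  //  ¬q3.
              branch 2.1.2.1 (add ¬¬q3):
                × closes — contains both q3 and ¬q3.
              branch 2.1.2.2 (add ¬q3):
                ¬(q4 ↔ ¬q2): β-rule — branch into q4, ¬¬q2  //  ¬q4, ¬q2.
                  branch 2.1.2.2.1 (add q4, ¬¬q2):
                    ○ open, literals {q2=1, q3=0, q4=1}.
                  branch 2.1.2.2.2 (add ¬q4, ¬q2):
                    ○ open, literals {q2=0, q3=0, q4=0}.
      branch 2.2 (add ((q2 → ¬q2) → (¬q5 ∧ q4))):
        (q3 ↔ (q4 ↔ ¬q2)): β-rule — branch into q3, (q4 ↔ ¬q2)  //  ¬q3, ¬(q4 ↔ ¬q2).
          branch 2.2.1 (add q3, (q4 ↔ ¬q2)):
            ((q2 → ¬q2) → (¬q5 ∧ q4)): β-rule — branch into ¬(q2 → ¬q2)  //  (¬q5 ∧ q4).
              branch 2.2.1.1 (add ¬(q2 → ¬q2)):
                ¬(q2 → ¬q2): α-rule — add q2, ¬¬q2.
                (q4 ↔ ¬q2): β-rule — branch into q4, ¬q2  //  ¬q4, ¬¬q2.
                  branch 2.2.1.1.1 (add q4, ¬q2):
                    × closes — contains both q2 and ¬q2.
                  branch 2.2.1.1.2 (add ¬q4, ¬¬q2):
                    ○ open, literals {q2=1, q3=1, q4=0}.
              branch 2.2.1.2 (add (¬q5 ∧ q4)):
                (¬q5 ∧ q4): α-rule — add ¬q5, q4.
                (q4 ↔ ¬q2): β-rule — branch into q4, ¬q2  //  ¬q4, ¬¬q2.
                  branch 2.2.1.2.1 (add q4, ¬q2):
                    ○ open, literals {q2=0, q3=1, q4=1, q5=0}.
                  branch 2.2.1.2.2 (add ¬q4, ¬¬q2):
                    × closes — contains both q4 and ¬q4.
          branch 2.2.2 (add ¬q3, ¬(q4 ↔ ¬q2)):
            ((q2 → ¬q2) → (¬q5 ∧ q4)): β-rule — branch into ¬(q2 → ¬q2)  //  (¬q5 ∧ q4).
              branch 2.2.2.1 (add ¬(q2 → ¬q2)):
                ¬(q2 → ¬q2): α-rule — add q2, ¬¬q2.
                ¬(q4 ↔ ¬q2): β-rule — branch into q4, ¬¬q2  //  ¬q4, ¬q2.
                  branch 2.2.2.1.1 (add q4, ¬¬q2):
                    ○ open, literals {q2=1, q3=0, q4=1}.
                  branch 2.2.2.1.2 (add ¬q4, ¬q2):
                    × closes — contains both q2 and ¬q2.
              branch 2.2.2.2 (add (¬q5 ∧ q4)):
                (¬q5 ∧ q4): α-rule — add ¬q5, q4.
                ¬(q4 ↔ ¬q2): β-rule — branch into q4, ¬¬q2  //  ¬q4, ¬q2.
                  branch 2.2.2.2.1 (add q4, ¬¬q2):
                    ○ open, literals {q2=1, q3=0, q4=1, q5=0}.
                  branch 2.2.2.2.2 (add ¬q4, ¬q2):
                    × closes — contains both q4 and ¬q4.
6 branches closed, 12 open.
Each open branch fixes some atoms; the unmentioned ones are free. Counting distinct full assignments: branch {q1=1, q3=1} (q2, q4, q5) contributes 8 new; branch {q1=1, q3=0} (q2, q4, q5) contributes 8 new; branch {q1=1, q2=1} (q4, q3, q5) contributes 0 new; branch {q1=1, q4=1, q5=0} (q2, q3) contributes 0 new; branch {q2=0, q3=1, q4=1} (q1, q5) contributes 2 new; branch {q2=1, q3=1, q4=0} (q1, q5) contributes 2 new; branch {q2=1, q3=0, q4=1} (q1, q5) contributes 2 new; branch {q2=0, q3=0, q4=0} (q1, q5) contributes 2 new; branch {q2=1, q3=1, q4=0} (q1, q5) contributes 0 new; branch {q2=0, q3=1, q4=1, q5=0} (q1) contributes 0 new; branch {q2=1, q3=0, q4=1} (q1, q5) contributes 0 new; branch {q2=1, q3=0, q4=1, q5=0} (q1) contributes 0 new. Total: 24.

24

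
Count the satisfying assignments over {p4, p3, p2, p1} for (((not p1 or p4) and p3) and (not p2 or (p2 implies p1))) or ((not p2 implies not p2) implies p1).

Initial set: {((((not p1 or p4) and p3) and (not p2 or (p2 implies p1))) or ((not p2 implies not p2) implies p1))}.
((((not p1 or p4) and p3) and (not p2 or (p2 implies p1))) or ((not p2 implies not p2) implies p1)): β-rule — branch into (((not p1 or p4) and p3) and (not p2 or (p2 implies p1)))  //  ((not p2 implies not p2) implies p1).
  branch 1 (add (((not p1 or p4) and p3) and (not p2 or (p2 implies p1)))):
    (((not p1 or p4) and p3) and (not p2 or (p2 implies p1))): α-rule — add ((not p1 or p4) and p3), (not p2 or (p2 implies p1)).
    ((not p1 or p4) and p3): α-rule — add (not p1 or p4), p3.
    (not p2 or (p2 implies p1)): β-rule — branch into not p2  //  (p2 implies p1).
      branch 1.1 (add not p2):
        (not p1 or p4): β-rule — branch into not p1  //  p4.
          branch 1.1.1 (add not p1):
            ○ open, literals {p1=false, p2=false, p3=true}.
          branch 1.1.2 (add p4):
            ○ open, literals {p2=false, p3=true, p4=true}.
      branch 1.2 (add (p2 implies p1)):
        (not p1 or p4): β-rule — branch into not p1  //  p4.
          branch 1.2.1 (add not p1):
            (p2 implies p1): β-rule — branch into not p2  //  p1.
              branch 1.2.1.1 (add not p2):
                ○ open, literals {p1=false, p2=false, p3=true}.
              branch 1.2.1.2 (add p1):
                × closes — contains both p1 and not p1.
          branch 1.2.2 (add p4):
            (p2 implies p1): β-rule — branch into not p2  //  p1.
              branch 1.2.2.1 (add not p2):
                ○ open, literals {p2=false, p3=true, p4=true}.
              branch 1.2.2.2 (add p1):
                ○ open, literals {p1=true, p3=true, p4=true}.
  branch 2 (add ((not p2 implies not p2) implies p1)):
    ((not p2 implies not p2) implies p1): β-rule — branch into not (not p2 implies not p2)  //  p1.
      branch 2.1 (add not (not p2 implies not p2)):
        not (not p2 implies not p2): α-rule — add not p2, not not p2.
        × closes — contains both p2 and not p2.
      branch 2.2 (add p1):
        ○ open, literals {p1=true}.
2 branches closed, 6 open.
Each open branch fixes some atoms; the unmentioned ones are free. Counting distinct full assignments: branch {p1=false, p2=false, p3=true} (p4) contributes 2 new; branch {p2=false, p3=true, p4=true} (p1) contributes 1 new; branch {p1=false, p2=false, p3=true} (p4) contributes 0 new; branch {p2=false, p3=true, p4=true} (p1) contributes 0 new; branch {p1=true, p3=true, p4=true} (p2) contributes 1 new; branch {p1=true} (p4, p3, p2) contributes 6 new. Total: 10.

10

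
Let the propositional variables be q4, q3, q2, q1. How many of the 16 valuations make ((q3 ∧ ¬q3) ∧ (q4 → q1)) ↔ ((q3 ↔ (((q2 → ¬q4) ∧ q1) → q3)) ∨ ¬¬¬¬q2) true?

2

Initial set: {T (((q3 ∧ ¬q3) ∧ (q4 → q1)) ↔ ((q3 ↔ (((q2 → ¬q4) ∧ q1) → q3)) ∨ ¬¬¬¬q2))}.
T (((q3 ∧ ¬q3) ∧ (q4 → q1)) ↔ ((q3 ↔ (((q2 → ¬q4) ∧ q1) → q3)) ∨ ¬¬¬¬q2)): β-rule — branch into T ((q3 ∧ ¬q3) ∧ (q4 → q1)), T ((q3 ↔ (((q2 → ¬q4) ∧ q1) → q3)) ∨ ¬¬¬¬q2)  //  F ((q3 ∧ ¬q3) ∧ (q4 → q1)), F ((q3 ↔ (((q2 → ¬q4) ∧ q1) → q3)) ∨ ¬¬¬¬q2).
  branch 1 (add T ((q3 ∧ ¬q3) ∧ (q4 → q1)), T ((q3 ↔ (((q2 → ¬q4) ∧ q1) → q3)) ∨ ¬¬¬¬q2)):
    T ((q3 ∧ ¬q3) ∧ (q4 → q1)): α-rule — add T (q3 ∧ ¬q3), T (q4 → q1).
    T (q3 ∧ ¬q3): α-rule — add T q3, T ¬q3.
    × closes — contains both q3 and ¬q3.
  branch 2 (add F ((q3 ∧ ¬q3) ∧ (q4 → q1)), F ((q3 ↔ (((q2 → ¬q4) ∧ q1) → q3)) ∨ ¬¬¬¬q2)):
    F ((q3 ↔ (((q2 → ¬q4) ∧ q1) → q3)) ∨ ¬¬¬¬q2): α-rule — add F (q3 ↔ (((q2 → ¬q4) ∧ q1) → q3)), F ¬¬¬¬q2.
    F ¬¬¬¬q2: drop double negation, giving F ¬¬q2.
    F ¬¬q2: drop double negation, giving F q2.
    F ((q3 ∧ ¬q3) ∧ (q4 → q1)): β-rule — branch into F (q3 ∧ ¬q3)  //  F (q4 → q1).
      branch 2.1 (add F (q3 ∧ ¬q3)):
        F (q3 ↔ (((q2 → ¬q4) ∧ q1) → q3)): β-rule — branch into T q3, F (((q2 → ¬q4) ∧ q1) → q3)  //  F q3, T (((q2 → ¬q4) ∧ q1) → q3).
          branch 2.1.1 (add T q3, F (((q2 → ¬q4) ∧ q1) → q3)):
            F (((q2 → ¬q4) ∧ q1) → q3): α-rule — add T ((q2 → ¬q4) ∧ q1), F q3.
            × closes — contains both q3 and ¬q3.
          branch 2.1.2 (add F q3, T (((q2 → ¬q4) ∧ q1) → q3)):
            F (q3 ∧ ¬q3): β-rule — branch into F q3  //  F ¬q3.
              branch 2.1.2.1 (add F q3):
                T (((q2 → ¬q4) ∧ q1) → q3): β-rule — branch into F ((q2 → ¬q4) ∧ q1)  //  T q3.
                  branch 2.1.2.1.1 (add F ((q2 → ¬q4) ∧ q1)):
                    F ((q2 → ¬q4) ∧ q1): β-rule — branch into F (q2 → ¬q4)  //  F q1.
                      branch 2.1.2.1.1.1 (add F (q2 → ¬q4)):
                        F (q2 → ¬q4): α-rule — add T q2, F ¬q4.
                        × closes — contains both q2 and ¬q2.
                      branch 2.1.2.1.1.2 (add F q1):
                        ○ open, literals {q1=false, q2=false, q3=false}.
                  branch 2.1.2.1.2 (add T q3):
                    × closes — contains both q3 and ¬q3.
              branch 2.1.2.2 (add F ¬q3):
                × closes — contains both q3 and ¬q3.
      branch 2.2 (add F (q4 → q1)):
        F (q4 → q1): α-rule — add T q4, F q1.
        F (q3 ↔ (((q2 → ¬q4) ∧ q1) → q3)): β-rule — branch into T q3, F (((q2 → ¬q4) ∧ q1) → q3)  //  F q3, T (((q2 → ¬q4) ∧ q1) → q3).
          branch 2.2.1 (add T q3, F (((q2 → ¬q4) ∧ q1) → q3)):
            F (((q2 → ¬q4) ∧ q1) → q3): α-rule — add T ((q2 → ¬q4) ∧ q1), F q3.
            × closes — contains both q3 and ¬q3.
          branch 2.2.2 (add F q3, T (((q2 → ¬q4) ∧ q1) → q3)):
            T (((q2 → ¬q4) ∧ q1) → q3): β-rule — branch into F ((q2 → ¬q4) ∧ q1)  //  T q3.
              branch 2.2.2.1 (add F ((q2 → ¬q4) ∧ q1)):
                F ((q2 → ¬q4) ∧ q1): β-rule — branch into F (q2 → ¬q4)  //  F q1.
                  branch 2.2.2.1.1 (add F (q2 → ¬q4)):
                    F (q2 → ¬q4): α-rule — add T q2, F ¬q4.
                    × closes — contains both q2 and ¬q2.
                  branch 2.2.2.1.2 (add F q1):
                    ○ open, literals {q1=false, q2=false, q3=false, q4=true}.
              branch 2.2.2.2 (add T q3):
                × closes — contains both q3 and ¬q3.
8 branches closed, 2 open.
Each open branch fixes some atoms; the unmentioned ones are free. Counting distinct full assignments: branch {q1=false, q2=false, q3=false} (q4) contributes 2 new; branch {q1=false, q2=false, q3=false, q4=true} (none free) contributes 0 new. Total: 2.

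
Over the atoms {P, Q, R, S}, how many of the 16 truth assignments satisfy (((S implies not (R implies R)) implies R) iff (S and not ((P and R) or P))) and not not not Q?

Initial set: {T ((((S implies not (R implies R)) implies R) iff (S and not ((P and R) or P))) and not not not Q)}.
T ((((S implies not (R implies R)) implies R) iff (S and not ((P and R) or P))) and not not not Q): α-rule — add T (((S implies not (R implies R)) implies R) iff (S and not ((P and R) or P))), T not not not Q.
T not not not Q: drop double negation, giving T not Q.
T (((S implies not (R implies R)) implies R) iff (S and not ((P and R) or P))): β-rule — branch into T ((S implies not (R implies R)) implies R), T (S and not ((P and R) or P))  //  F ((S implies not (R implies R)) implies R), F (S and not ((P and R) or P)).
  branch 1 (add T ((S implies not (R implies R)) implies R), T (S and not ((P and R) or P))):
    T (S and not ((P and R) or P)): α-rule — add T S, T not ((P and R) or P).
    T not ((P and R) or P): α-rule — add F (P and R), F P.
    T ((S implies not (R implies R)) implies R): β-rule — branch into F (S implies not (R implies R))  //  T R.
      branch 1.1 (add F (S implies not (R implies R))):
        F (S implies not (R implies R)): α-rule — add T S, F not (R implies R).
        F (P and R): β-rule — branch into F P  //  F R.
          branch 1.1.1 (add F P):
            F not (R implies R): β-rule — branch into F R  //  T R.
              branch 1.1.1.1 (add F R):
                ○ open, literals {P=F, Q=F, R=F, S=T}.
              branch 1.1.1.2 (add T R):
                ○ open, literals {P=F, Q=F, R=T, S=T}.
          branch 1.1.2 (add F R):
            F not (R implies R): β-rule — branch into F R  //  T R.
              branch 1.1.2.1 (add F R):
                ○ open, literals {P=F, Q=F, R=F, S=T}.
              branch 1.1.2.2 (add T R):
                × closes — contains both R and not R.
      branch 1.2 (add T R):
        F (P and R): β-rule — branch into F P  //  F R.
          branch 1.2.1 (add F P):
            ○ open, literals {P=F, Q=F, R=T, S=T}.
          branch 1.2.2 (add F R):
            × closes — contains both R and not R.
  branch 2 (add F ((S implies not (R implies R)) implies R), F (S and not ((P and R) or P))):
    F ((S implies not (R implies R)) implies R): α-rule — add T (S implies not (R implies R)), F R.
    F (S and not ((P and R) or P)): β-rule — branch into F S  //  F not ((P and R) or P).
      branch 2.1 (add F S):
        T (S implies not (R implies R)): β-rule — branch into F S  //  T not (R implies R).
          branch 2.1.1 (add F S):
            ○ open, literals {Q=F, R=F, S=F}.
          branch 2.1.2 (add T not (R implies R)):
            T not (R implies R): α-rule — add T R, F R.
            × closes — contains both R and not R.
      branch 2.2 (add F not ((P and R) or P)):
        T (S implies not (R implies R)): β-rule — branch into F S  //  T not (R implies R).
          branch 2.2.1 (add F S):
            F not ((P and R) or P): β-rule — branch into T (P and R)  //  T P.
              branch 2.2.1.1 (add T (P and R)):
                T (P and R): α-rule — add T P, T R.
                × closes — contains both R and not R.
              branch 2.2.1.2 (add T P):
                ○ open, literals {P=T, Q=F, R=F, S=F}.
          branch 2.2.2 (add T not (R implies R)):
            T not (R implies R): α-rule — add T R, F R.
            × closes — contains both R and not R.
5 branches closed, 6 open.
Each open branch fixes some atoms; the unmentioned ones are free. Counting distinct full assignments: branch {P=F, Q=F, R=F, S=T} (none free) contributes 1 new; branch {P=F, Q=F, R=T, S=T} (none free) contributes 1 new; branch {P=F, Q=F, R=F, S=T} (none free) contributes 0 new; branch {P=F, Q=F, R=T, S=T} (none free) contributes 0 new; branch {Q=F, R=F, S=F} (P) contributes 2 new; branch {P=T, Q=F, R=F, S=F} (none free) contributes 0 new. Total: 4.

4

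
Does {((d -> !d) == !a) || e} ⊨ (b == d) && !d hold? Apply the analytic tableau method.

No

Initial set: {(((d -> !d) == !a) || e); !((b == d) && !d)}.
(((d -> !d) == !a) || e): β-rule — branch into ((d -> !d) == !a)  //  e.
  branch 1 (add ((d -> !d) == !a)):
    !((b == d) && !d): β-rule — branch into !(b == d)  //  !!d.
      branch 1.1 (add !(b == d)):
        ((d -> !d) == !a): β-rule — branch into (d -> !d), !a  //  !(d -> !d), !!a.
          branch 1.1.1 (add (d -> !d), !a):
            !(b == d): β-rule — branch into b, !d  //  !b, d.
              branch 1.1.1.1 (add b, !d):
                (d -> !d): β-rule — branch into !d  //  !d.
                  branch 1.1.1.1.1 (add !d):
                    ○ open, literals {a=0, b=1, d=0}.
                  branch 1.1.1.1.2 (add !d):
                    ○ open, literals {a=0, b=1, d=0}.
              branch 1.1.1.2 (add !b, d):
                (d -> !d): β-rule — branch into !d  //  !d.
                  branch 1.1.1.2.1 (add !d):
                    × closes — contains both d and !d.
                  branch 1.1.1.2.2 (add !d):
                    × closes — contains both d and !d.
          branch 1.1.2 (add !(d -> !d), !!a):
            !(d -> !d): α-rule — add d, !!d.
            !(b == d): β-rule — branch into b, !d  //  !b, d.
              branch 1.1.2.1 (add b, !d):
                × closes — contains both d and !d.
              branch 1.1.2.2 (add !b, d):
                ○ open, literals {a=1, b=0, d=1}.
      branch 1.2 (add !!d):
        ((d -> !d) == !a): β-rule — branch into (d -> !d), !a  //  !(d -> !d), !!a.
          branch 1.2.1 (add (d -> !d), !a):
            (d -> !d): β-rule — branch into !d  //  !d.
              branch 1.2.1.1 (add !d):
                × closes — contains both d and !d.
              branch 1.2.1.2 (add !d):
                × closes — contains both d and !d.
          branch 1.2.2 (add !(d -> !d), !!a):
            !(d -> !d): α-rule — add d, !!d.
            ○ open, literals {a=1, d=1}.
  branch 2 (add e):
    !((b == d) && !d): β-rule — branch into !(b == d)  //  !!d.
      branch 2.1 (add !(b == d)):
        !(b == d): β-rule — branch into b, !d  //  !b, d.
          branch 2.1.1 (add b, !d):
            ○ open, literals {b=1, d=0, e=1}.
          branch 2.1.2 (add !b, d):
            ○ open, literals {b=0, d=1, e=1}.
      branch 2.2 (add !!d):
        ○ open, literals {d=1, e=1}.
5 branches closed, 7 open.
An open branch gives a countermodel: a=0, b=1, d=0 (unmentioned atoms arbitrary); the premises hold there but the conclusion fails.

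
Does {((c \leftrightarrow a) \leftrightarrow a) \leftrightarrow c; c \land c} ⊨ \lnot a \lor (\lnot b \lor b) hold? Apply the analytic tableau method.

Yes

Initial set: {(((c \leftrightarrow a) \leftrightarrow a) \leftrightarrow c); (c \land c); \lnot (\lnot a \lor (\lnot b \lor b))}.
(c \land c): α-rule — add c, c.
\lnot (\lnot a \lor (\lnot b \lor b)): α-rule — add \lnot \lnot a, \lnot (\lnot b \lor b).
\lnot (\lnot b \lor b): α-rule — add \lnot \lnot b, \lnot b.
× closes — contains both b and \lnot b.
All 1 branch closes.
Every branch closed, so the premises entail the conclusion.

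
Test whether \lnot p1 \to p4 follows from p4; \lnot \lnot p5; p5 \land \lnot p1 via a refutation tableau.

Yes

Initial set: {T p4; T \lnot \lnot p5; T (p5 \land \lnot p1); F (\lnot p1 \to p4)}.
T \lnot \lnot p5: drop double negation, giving T p5.
T (p5 \land \lnot p1): α-rule — add T p5, T \lnot p1.
F (\lnot p1 \to p4): α-rule — add T \lnot p1, F p4.
× closes — contains both p4 and \lnot p4.
All 1 branch closes.
Every branch closed, so the premises entail the conclusion.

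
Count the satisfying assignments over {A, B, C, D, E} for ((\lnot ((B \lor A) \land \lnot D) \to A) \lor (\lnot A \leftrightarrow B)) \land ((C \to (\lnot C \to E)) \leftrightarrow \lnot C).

12

Initial set: {(((\lnot ((B \lor A) \land \lnot D) \to A) \lor (\lnot A \leftrightarrow B)) \land ((C \to (\lnot C \to E)) \leftrightarrow \lnot C))}.
(((\lnot ((B \lor A) \land \lnot D) \to A) \lor (\lnot A \leftrightarrow B)) \land ((C \to (\lnot C \to E)) \leftrightarrow \lnot C)): α-rule — add ((\lnot ((B \lor A) \land \lnot D) \to A) \lor (\lnot A \leftrightarrow B)), ((C \to (\lnot C \to E)) \leftrightarrow \lnot C).
((\lnot ((B \lor A) \land \lnot D) \to A) \lor (\lnot A \leftrightarrow B)): β-rule — branch into (\lnot ((B \lor A) \land \lnot D) \to A)  //  (\lnot A \leftrightarrow B).
  branch 1 (add (\lnot ((B \lor A) \land \lnot D) \to A)):
    ((C \to (\lnot C \to E)) \leftrightarrow \lnot C): β-rule — branch into (C \to (\lnot C \to E)), \lnot C  //  \lnot (C \to (\lnot C \to E)), \lnot \lnot C.
      branch 1.1 (add (C \to (\lnot C \to E)), \lnot C):
        (\lnot ((B \lor A) \land \lnot D) \to A): β-rule — branch into \lnot \lnot ((B \lor A) \land \lnot D)  //  A.
          branch 1.1.1 (add \lnot \lnot ((B \lor A) \land \lnot D)):
            \lnot \lnot ((B \lor A) \land \lnot D): α-rule — add (B \lor A), \lnot D.
            (C \to (\lnot C \to E)): β-rule — branch into \lnot C  //  (\lnot C \to E).
              branch 1.1.1.1 (add \lnot C):
                (B \lor A): β-rule — branch into B  //  A.
                  branch 1.1.1.1.1 (add B):
                    ○ open, literals {B=true, C=false, D=false}.
                  branch 1.1.1.1.2 (add A):
                    ○ open, literals {A=true, C=false, D=false}.
              branch 1.1.1.2 (add (\lnot C \to E)):
                (B \lor A): β-rule — branch into B  //  A.
                  branch 1.1.1.2.1 (add B):
                    (\lnot C \to E): β-rule — branch into \lnot \lnot C  //  E.
                      branch 1.1.1.2.1.1 (add \lnot \lnot C):
                        × closes — contains both C and \lnot C.
                      branch 1.1.1.2.1.2 (add E):
                        ○ open, literals {B=true, C=false, D=false, E=true}.
                  branch 1.1.1.2.2 (add A):
                    (\lnot C \to E): β-rule — branch into \lnot \lnot C  //  E.
                      branch 1.1.1.2.2.1 (add \lnot \lnot C):
                        × closes — contains both C and \lnot C.
                      branch 1.1.1.2.2.2 (add E):
                        ○ open, literals {A=true, C=false, D=false, E=true}.
          branch 1.1.2 (add A):
            (C \to (\lnot C \to E)): β-rule — branch into \lnot C  //  (\lnot C \to E).
              branch 1.1.2.1 (add \lnot C):
                ○ open, literals {A=true, C=false}.
              branch 1.1.2.2 (add (\lnot C \to E)):
                (\lnot C \to E): β-rule — branch into \lnot \lnot C  //  E.
                  branch 1.1.2.2.1 (add \lnot \lnot C):
                    × closes — contains both C and \lnot C.
                  branch 1.1.2.2.2 (add E):
                    ○ open, literals {A=true, C=false, E=true}.
      branch 1.2 (add \lnot (C \to (\lnot C \to E)), \lnot \lnot C):
        \lnot (C \to (\lnot C \to E)): α-rule — add C, \lnot (\lnot C \to E).
        \lnot (\lnot C \to E): α-rule — add \lnot C, \lnot E.
        × closes — contains both C and \lnot C.
  branch 2 (add (\lnot A \leftrightarrow B)):
    ((C \to (\lnot C \to E)) \leftrightarrow \lnot C): β-rule — branch into (C \to (\lnot C \to E)), \lnot C  //  \lnot (C \to (\lnot C \to E)), \lnot \lnot C.
      branch 2.1 (add (C \to (\lnot C \to E)), \lnot C):
        (\lnot A \leftrightarrow B): β-rule — branch into \lnot A, B  //  \lnot \lnot A, \lnot B.
          branch 2.1.1 (add \lnot A, B):
            (C \to (\lnot C \to E)): β-rule — branch into \lnot C  //  (\lnot C \to E).
              branch 2.1.1.1 (add \lnot C):
                ○ open, literals {A=false, B=true, C=false}.
              branch 2.1.1.2 (add (\lnot C \to E)):
                (\lnot C \to E): β-rule — branch into \lnot \lnot C  //  E.
                  branch 2.1.1.2.1 (add \lnot \lnot C):
                    × closes — contains both C and \lnot C.
                  branch 2.1.1.2.2 (add E):
                    ○ open, literals {A=false, B=true, C=false, E=true}.
          branch 2.1.2 (add \lnot \lnot A, \lnot B):
            (C \to (\lnot C \to E)): β-rule — branch into \lnot C  //  (\lnot C \to E).
              branch 2.1.2.1 (add \lnot C):
                ○ open, literals {A=true, B=false, C=false}.
              branch 2.1.2.2 (add (\lnot C \to E)):
                (\lnot C \to E): β-rule — branch into \lnot \lnot C  //  E.
                  branch 2.1.2.2.1 (add \lnot \lnot C):
                    × closes — contains both C and \lnot C.
                  branch 2.1.2.2.2 (add E):
                    ○ open, literals {A=true, B=false, C=false, E=true}.
      branch 2.2 (add \lnot (C \to (\lnot C \to E)), \lnot \lnot C):
        \lnot (C \to (\lnot C \to E)): α-rule — add C, \lnot (\lnot C \to E).
        \lnot (\lnot C \to E): α-rule — add \lnot C, \lnot E.
        × closes — contains both C and \lnot C.
7 branches closed, 10 open.
Each open branch fixes some atoms; the unmentioned ones are free. Counting distinct full assignments: branch {B=true, C=false, D=false} (A, E) contributes 4 new; branch {A=true, C=false, D=false} (B, E) contributes 2 new; branch {B=true, C=false, D=false, E=true} (A) contributes 0 new; branch {A=true, C=false, D=false, E=true} (B) contributes 0 new; branch {A=true, C=false} (B, D, E) contributes 4 new; branch {A=true, C=false, E=true} (B, D) contributes 0 new; branch {A=false, B=true, C=false} (D, E) contributes 2 new; branch {A=false, B=true, C=false, E=true} (D) contributes 0 new; branch {A=true, B=false, C=false} (D, E) contributes 0 new; branch {A=true, B=false, C=false, E=true} (D) contributes 0 new. Total: 12.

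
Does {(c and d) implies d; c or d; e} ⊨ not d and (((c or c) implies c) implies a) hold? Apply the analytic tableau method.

No

Initial set: {((c and d) implies d); (c or d); e; not (not d and (((c or c) implies c) implies a))}.
((c and d) implies d): β-rule — branch into not (c and d)  //  d.
  branch 1 (add not (c and d)):
    (c or d): β-rule — branch into c  //  d.
      branch 1.1 (add c):
        not (not d and (((c or c) implies c) implies a)): β-rule — branch into not not d  //  not (((c or c) implies c) implies a).
          branch 1.1.1 (add not not d):
            not (c and d): β-rule — branch into not c  //  not d.
              branch 1.1.1.1 (add not c):
                × closes — contains both c and not c.
              branch 1.1.1.2 (add not d):
                × closes — contains both d and not d.
          branch 1.1.2 (add not (((c or c) implies c) implies a)):
            not (((c or c) implies c) implies a): α-rule — add ((c or c) implies c), not a.
            not (c and d): β-rule — branch into not c  //  not d.
              branch 1.1.2.1 (add not c):
                × closes — contains both c and not c.
              branch 1.1.2.2 (add not d):
                ((c or c) implies c): β-rule — branch into not (c or c)  //  c.
                  branch 1.1.2.2.1 (add not (c or c)):
                    not (c or c): α-rule — add not c, not c.
                    × closes — contains both c and not c.
                  branch 1.1.2.2.2 (add c):
                    ○ open, literals {a=F, c=T, d=F, e=T}.
      branch 1.2 (add d):
        not (not d and (((c or c) implies c) implies a)): β-rule — branch into not not d  //  not (((c or c) implies c) implies a).
          branch 1.2.1 (add not not d):
            not (c and d): β-rule — branch into not c  //  not d.
              branch 1.2.1.1 (add not c):
                ○ open, literals {c=F, d=T, e=T}.
              branch 1.2.1.2 (add not d):
                × closes — contains both d and not d.
          branch 1.2.2 (add not (((c or c) implies c) implies a)):
            not (((c or c) implies c) implies a): α-rule — add ((c or c) implies c), not a.
            not (c and d): β-rule — branch into not c  //  not d.
              branch 1.2.2.1 (add not c):
                ((c or c) implies c): β-rule — branch into not (c or c)  //  c.
                  branch 1.2.2.1.1 (add not (c or c)):
                    not (c or c): α-rule — add not c, not c.
                    ○ open, literals {a=F, c=F, d=T, e=T}.
                  branch 1.2.2.1.2 (add c):
                    × closes — contains both c and not c.
              branch 1.2.2.2 (add not d):
                × closes — contains both d and not d.
  branch 2 (add d):
    (c or d): β-rule — branch into c  //  d.
      branch 2.1 (add c):
        not (not d and (((c or c) implies c) implies a)): β-rule — branch into not not d  //  not (((c or c) implies c) implies a).
          branch 2.1.1 (add not not d):
            ○ open, literals {c=T, d=T, e=T}.
          branch 2.1.2 (add not (((c or c) implies c) implies a)):
            not (((c or c) implies c) implies a): α-rule — add ((c or c) implies c), not a.
            ((c or c) implies c): β-rule — branch into not (c or c)  //  c.
              branch 2.1.2.1 (add not (c or c)):
                not (c or c): α-rule — add not c, not c.
                × closes — contains both c and not c.
              branch 2.1.2.2 (add c):
                ○ open, literals {a=F, c=T, d=T, e=T}.
      branch 2.2 (add d):
        not (not d and (((c or c) implies c) implies a)): β-rule — branch into not not d  //  not (((c or c) implies c) implies a).
          branch 2.2.1 (add not not d):
            ○ open, literals {d=T, e=T}.
          branch 2.2.2 (add not (((c or c) implies c) implies a)):
            not (((c or c) implies c) implies a): α-rule — add ((c or c) implies c), not a.
            ((c or c) implies c): β-rule — branch into not (c or c)  //  c.
              branch 2.2.2.1 (add not (c or c)):
                not (c or c): α-rule — add not c, not c.
                ○ open, literals {a=F, c=F, d=T, e=T}.
              branch 2.2.2.2 (add c):
                ○ open, literals {a=F, c=T, d=T, e=T}.
8 branches closed, 8 open.
An open branch gives a countermodel: a=F, c=T, d=F, e=T (unmentioned atoms arbitrary); the premises hold there but the conclusion fails.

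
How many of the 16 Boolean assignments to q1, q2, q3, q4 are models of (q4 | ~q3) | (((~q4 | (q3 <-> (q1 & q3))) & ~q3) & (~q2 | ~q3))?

Initial set: {T ((q4 | ~q3) | (((~q4 | (q3 <-> (q1 & q3))) & ~q3) & (~q2 | ~q3)))}.
T ((q4 | ~q3) | (((~q4 | (q3 <-> (q1 & q3))) & ~q3) & (~q2 | ~q3))): β-rule — branch into T (q4 | ~q3)  //  T (((~q4 | (q3 <-> (q1 & q3))) & ~q3) & (~q2 | ~q3)).
  branch 1 (add T (q4 | ~q3)):
    T (q4 | ~q3): β-rule — branch into T q4  //  T ~q3.
      branch 1.1 (add T q4):
        ○ open, literals {q4=T}.
      branch 1.2 (add T ~q3):
        ○ open, literals {q3=F}.
  branch 2 (add T (((~q4 | (q3 <-> (q1 & q3))) & ~q3) & (~q2 | ~q3))):
    T (((~q4 | (q3 <-> (q1 & q3))) & ~q3) & (~q2 | ~q3)): α-rule — add T ((~q4 | (q3 <-> (q1 & q3))) & ~q3), T (~q2 | ~q3).
    T ((~q4 | (q3 <-> (q1 & q3))) & ~q3): α-rule — add T (~q4 | (q3 <-> (q1 & q3))), T ~q3.
    T (~q2 | ~q3): β-rule — branch into T ~q2  //  T ~q3.
      branch 2.1 (add T ~q2):
        T (~q4 | (q3 <-> (q1 & q3))): β-rule — branch into T ~q4  //  T (q3 <-> (q1 & q3)).
          branch 2.1.1 (add T ~q4):
            ○ open, literals {q2=F, q3=F, q4=F}.
          branch 2.1.2 (add T (q3 <-> (q1 & q3))):
            T (q3 <-> (q1 & q3)): β-rule — branch into T q3, T (q1 & q3)  //  F q3, F (q1 & q3).
              branch 2.1.2.1 (add T q3, T (q1 & q3)):
                × closes — contains both q3 and ~q3.
              branch 2.1.2.2 (add F q3, F (q1 & q3)):
                F (q1 & q3): β-rule — branch into F q1  //  F q3.
                  branch 2.1.2.2.1 (add F q1):
                    ○ open, literals {q1=F, q2=F, q3=F}.
                  branch 2.1.2.2.2 (add F q3):
                    ○ open, literals {q2=F, q3=F}.
      branch 2.2 (add T ~q3):
        T (~q4 | (q3 <-> (q1 & q3))): β-rule — branch into T ~q4  //  T (q3 <-> (q1 & q3)).
          branch 2.2.1 (add T ~q4):
            ○ open, literals {q3=F, q4=F}.
          branch 2.2.2 (add T (q3 <-> (q1 & q3))):
            T (q3 <-> (q1 & q3)): β-rule — branch into T q3, T (q1 & q3)  //  F q3, F (q1 & q3).
              branch 2.2.2.1 (add T q3, T (q1 & q3)):
                × closes — contains both q3 and ~q3.
              branch 2.2.2.2 (add F q3, F (q1 & q3)):
                F (q1 & q3): β-rule — branch into F q1  //  F q3.
                  branch 2.2.2.2.1 (add F q1):
                    ○ open, literals {q1=F, q3=F}.
                  branch 2.2.2.2.2 (add F q3):
                    ○ open, literals {q3=F}.
2 branches closed, 8 open.
Each open branch fixes some atoms; the unmentioned ones are free. Counting distinct full assignments: branch {q4=T} (q1, q2, q3) contributes 8 new; branch {q3=F} (q1, q2, q4) contributes 4 new; branch {q2=F, q3=F, q4=F} (q1) contributes 0 new; branch {q1=F, q2=F, q3=F} (q4) contributes 0 new; branch {q2=F, q3=F} (q1, q4) contributes 0 new; branch {q3=F, q4=F} (q1, q2) contributes 0 new; branch {q1=F, q3=F} (q2, q4) contributes 0 new; branch {q3=F} (q1, q2, q4) contributes 0 new. Total: 12.

12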